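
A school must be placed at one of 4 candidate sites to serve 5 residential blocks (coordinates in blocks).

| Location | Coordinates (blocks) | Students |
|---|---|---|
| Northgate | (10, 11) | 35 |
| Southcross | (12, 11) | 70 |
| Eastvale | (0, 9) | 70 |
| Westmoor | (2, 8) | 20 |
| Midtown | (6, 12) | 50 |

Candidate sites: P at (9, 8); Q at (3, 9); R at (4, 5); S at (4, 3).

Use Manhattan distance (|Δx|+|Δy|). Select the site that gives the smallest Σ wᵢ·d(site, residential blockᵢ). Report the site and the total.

Q, total 1635 blocks

Total weighted distance at each candidate:
  P (9, 8): total = 1750
  Q (3, 9): total = 1635
  R (4, 5): total = 2510
  S (4, 3): total = 3000
Minimum is at Q with total 1635 blocks.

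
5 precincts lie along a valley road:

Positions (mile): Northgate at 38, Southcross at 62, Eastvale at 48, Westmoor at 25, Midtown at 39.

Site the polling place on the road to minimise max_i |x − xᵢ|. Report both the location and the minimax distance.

The 1-center on a line is the midpoint of the two extreme points: leftmost at 25, rightmost at 62.
Optimal location = (25 + 62)/2 = 43.5; maximum distance = (62 − 25)/2 = 18.5.

location 43.5, max distance 18.5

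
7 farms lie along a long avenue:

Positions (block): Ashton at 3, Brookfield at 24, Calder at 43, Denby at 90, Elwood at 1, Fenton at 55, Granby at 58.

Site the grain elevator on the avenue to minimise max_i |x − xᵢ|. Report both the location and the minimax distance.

location 45.5, max distance 44.5

The 1-center on a line is the midpoint of the two extreme points: leftmost at 1, rightmost at 90.
Optimal location = (1 + 90)/2 = 45.5; maximum distance = (90 − 1)/2 = 44.5.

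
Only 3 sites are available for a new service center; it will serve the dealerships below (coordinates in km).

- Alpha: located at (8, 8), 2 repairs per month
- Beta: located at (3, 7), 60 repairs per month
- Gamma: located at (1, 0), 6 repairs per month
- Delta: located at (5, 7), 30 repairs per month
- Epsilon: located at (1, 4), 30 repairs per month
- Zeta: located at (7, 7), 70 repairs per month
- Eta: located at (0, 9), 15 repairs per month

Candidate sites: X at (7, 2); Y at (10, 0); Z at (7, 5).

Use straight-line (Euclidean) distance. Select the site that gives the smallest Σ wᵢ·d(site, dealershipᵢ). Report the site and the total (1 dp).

Z, total 849.8 km

Total weighted distance at each candidate:
  X (7, 2): total = 1284.1
  Y (10, 0): total = 1952.9
  Z (7, 5): total = 849.8
Minimum is at Z with total 849.8 km.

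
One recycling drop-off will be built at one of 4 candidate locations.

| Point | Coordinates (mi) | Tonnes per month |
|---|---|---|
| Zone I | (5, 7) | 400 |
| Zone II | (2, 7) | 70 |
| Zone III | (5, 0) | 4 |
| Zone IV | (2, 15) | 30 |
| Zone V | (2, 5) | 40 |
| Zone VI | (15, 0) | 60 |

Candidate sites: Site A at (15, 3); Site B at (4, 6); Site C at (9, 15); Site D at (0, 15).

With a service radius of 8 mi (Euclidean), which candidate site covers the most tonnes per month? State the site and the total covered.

Coverage radius r = 8 mi; a point is covered iff (Δx)²+(Δy)² ≤ 8² = 64.
  Site A (15, 3): covers {Zone VI} → 60
  Site B (4, 6): covers {Zone I, Zone II, Zone III, Zone V} → 514
  Site C (9, 15): covers {Zone IV} → 30
  Site D (0, 15): covers {Zone IV} → 30
Maximum coverage at Site B: 514 tonnes per month.

Site B, covering 514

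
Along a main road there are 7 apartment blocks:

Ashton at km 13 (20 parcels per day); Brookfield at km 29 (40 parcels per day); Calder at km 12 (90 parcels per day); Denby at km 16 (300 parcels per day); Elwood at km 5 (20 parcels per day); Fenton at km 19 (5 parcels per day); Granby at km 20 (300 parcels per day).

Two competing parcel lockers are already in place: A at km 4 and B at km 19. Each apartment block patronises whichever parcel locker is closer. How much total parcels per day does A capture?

The indifferent point is the midpoint (4+19)/2 = 11.5; apartment blocks left of it (closer to A at 4) go to A, those right go to B.
  Elwood at 5 (w=20) → A
  Calder at 12 (w=90) → B
  Ashton at 13 (w=20) → B
  Denby at 16 (w=300) → B
  Fenton at 19 (w=5) → B
  Granby at 20 (w=300) → B
  Brookfield at 29 (w=40) → B
A captures 20; B captures 755.

20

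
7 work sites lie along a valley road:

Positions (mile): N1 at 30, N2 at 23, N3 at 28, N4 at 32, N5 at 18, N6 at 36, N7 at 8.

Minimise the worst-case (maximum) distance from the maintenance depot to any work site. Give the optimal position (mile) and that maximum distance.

The 1-center on a line is the midpoint of the two extreme points: leftmost at 8, rightmost at 36.
Optimal location = (8 + 36)/2 = 22; maximum distance = (36 − 8)/2 = 14.

location 22, max distance 14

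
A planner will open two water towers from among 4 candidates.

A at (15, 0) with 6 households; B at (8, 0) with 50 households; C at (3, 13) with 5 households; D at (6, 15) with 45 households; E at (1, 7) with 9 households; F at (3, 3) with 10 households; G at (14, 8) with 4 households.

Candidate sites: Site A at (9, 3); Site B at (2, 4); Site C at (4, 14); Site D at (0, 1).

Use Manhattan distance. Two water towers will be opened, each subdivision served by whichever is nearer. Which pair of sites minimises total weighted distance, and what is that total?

Evaluate every pair (each demand assigned to the nearer of the two):
  {Site A, Site C}: total = 589
  {Site B, Site C}: total = 867
  {Site C, Site D}: total = 868
  {Site A, Site B}: total = 1075
  {Site A, Site D}: total = 1157
  {Site B, Site D}: total = 1391
Best pair: {Site A, Site C} with total 589.

{Site A, Site C}, total 589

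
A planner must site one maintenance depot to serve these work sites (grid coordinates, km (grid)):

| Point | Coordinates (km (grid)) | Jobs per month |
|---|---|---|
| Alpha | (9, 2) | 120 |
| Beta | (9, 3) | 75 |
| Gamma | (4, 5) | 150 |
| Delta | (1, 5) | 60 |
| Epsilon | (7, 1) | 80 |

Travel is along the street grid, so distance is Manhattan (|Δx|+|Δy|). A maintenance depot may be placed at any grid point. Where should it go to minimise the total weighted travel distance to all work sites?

(7, 3)

Manhattan distance separates: Σwᵢ(|x−xᵢ|+|y−yᵢ|) = Σwᵢ|x−xᵢ| + Σwᵢ|y−yᵢ|, so x and y are optimised independently as 1-D weighted medians.
Total weight W = 485; half = 242.5.
x-coordinate, sorted with cumulative weight:
  x=1 (Delta, w=60) cum 60
  x=4 (Gamma, w=150) cum 210
  x=7 (Epsilon, w=80) cum 290  ← median
  x=9 (Alpha, w=120) cum 410
  x=9 (Beta, w=75) cum 485
⇒ x* = 7
y-coordinate, sorted with cumulative weight:
  y=1 (Epsilon, w=80) cum 80
  y=2 (Alpha, w=120) cum 200
  y=3 (Beta, w=75) cum 275  ← median
  y=5 (Gamma, w=150) cum 425
  y=5 (Delta, w=60) cum 485
⇒ y* = 3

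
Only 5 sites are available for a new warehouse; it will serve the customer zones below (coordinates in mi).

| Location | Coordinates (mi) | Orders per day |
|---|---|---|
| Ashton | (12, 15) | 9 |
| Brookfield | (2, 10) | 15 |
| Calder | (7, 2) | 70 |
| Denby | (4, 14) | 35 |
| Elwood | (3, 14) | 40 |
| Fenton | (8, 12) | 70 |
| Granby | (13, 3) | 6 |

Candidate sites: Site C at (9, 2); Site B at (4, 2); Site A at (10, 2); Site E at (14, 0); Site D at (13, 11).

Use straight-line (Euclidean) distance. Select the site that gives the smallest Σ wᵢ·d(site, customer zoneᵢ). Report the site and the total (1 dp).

Site D, total 2114.5 mi

Total weighted distance at each candidate:
  Site C (9, 2): total = 2139.4
  Site B (4, 2): total = 2181.0
  Site A (10, 2): total = 2256.2
  Site E (14, 0): total = 3152.6
  Site D (13, 11): total = 2114.5
Minimum is at Site D with total 2114.5 mi.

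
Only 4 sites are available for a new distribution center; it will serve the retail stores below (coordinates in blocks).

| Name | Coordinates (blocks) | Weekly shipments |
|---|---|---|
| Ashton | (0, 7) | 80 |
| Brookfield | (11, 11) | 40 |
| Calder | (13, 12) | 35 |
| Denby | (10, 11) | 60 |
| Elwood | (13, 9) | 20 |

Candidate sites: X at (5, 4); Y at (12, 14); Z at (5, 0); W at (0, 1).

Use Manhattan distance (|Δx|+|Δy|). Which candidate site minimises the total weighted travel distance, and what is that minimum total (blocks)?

Y, total 2205 blocks

Total weighted distance at each candidate:
  X (5, 4): total = 2700
  Y (12, 14): total = 2205
  Z (5, 0): total = 3640
  W (0, 1): total = 3780
Minimum is at Y with total 2205 blocks.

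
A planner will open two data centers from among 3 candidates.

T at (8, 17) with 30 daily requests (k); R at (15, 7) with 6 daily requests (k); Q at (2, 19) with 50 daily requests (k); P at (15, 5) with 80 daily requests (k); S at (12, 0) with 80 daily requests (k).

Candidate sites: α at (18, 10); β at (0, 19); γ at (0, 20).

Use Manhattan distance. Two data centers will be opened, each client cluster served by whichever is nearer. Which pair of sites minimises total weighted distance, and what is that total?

{α, β}, total 2356

Evaluate every pair (each demand assigned to the nearer of the two):
  {α, β}: total = 2356
  {α, γ}: total = 2436
  {β, γ}: total = 5362
Best pair: {α, β} with total 2356.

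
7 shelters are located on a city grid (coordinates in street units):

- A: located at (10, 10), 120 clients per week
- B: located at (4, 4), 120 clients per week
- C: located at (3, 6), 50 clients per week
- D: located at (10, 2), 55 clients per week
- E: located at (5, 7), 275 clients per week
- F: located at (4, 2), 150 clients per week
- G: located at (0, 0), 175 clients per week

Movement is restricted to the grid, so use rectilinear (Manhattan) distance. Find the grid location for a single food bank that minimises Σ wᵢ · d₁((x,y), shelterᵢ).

Manhattan distance separates: Σwᵢ(|x−xᵢ|+|y−yᵢ|) = Σwᵢ|x−xᵢ| + Σwᵢ|y−yᵢ|, so x and y are optimised independently as 1-D weighted medians.
Total weight W = 945; half = 472.5.
x-coordinate, sorted with cumulative weight:
  x=0 (G, w=175) cum 175
  x=3 (C, w=50) cum 225
  x=4 (B, w=120) cum 345
  x=4 (F, w=150) cum 495  ← median
  x=5 (E, w=275) cum 770
  x=10 (A, w=120) cum 890
  x=10 (D, w=55) cum 945
⇒ x* = 4
y-coordinate, sorted with cumulative weight:
  y=0 (G, w=175) cum 175
  y=2 (D, w=55) cum 230
  y=2 (F, w=150) cum 380
  y=4 (B, w=120) cum 500  ← median
  y=6 (C, w=50) cum 550
  y=7 (E, w=275) cum 825
  y=10 (A, w=120) cum 945
⇒ y* = 4

(4, 4)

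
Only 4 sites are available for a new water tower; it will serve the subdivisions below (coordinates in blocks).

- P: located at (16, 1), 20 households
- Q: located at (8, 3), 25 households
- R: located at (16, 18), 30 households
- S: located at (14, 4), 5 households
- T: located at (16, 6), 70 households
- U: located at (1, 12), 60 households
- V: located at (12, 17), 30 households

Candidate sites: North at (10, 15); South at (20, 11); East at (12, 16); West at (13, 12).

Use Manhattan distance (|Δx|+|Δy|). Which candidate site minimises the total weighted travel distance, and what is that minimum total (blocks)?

West, total 2475 blocks

Total weighted distance at each candidate:
  North (10, 15): total = 2985
  South (20, 11): total = 3425
  East (12, 16): total = 2965
  West (13, 12): total = 2475
Minimum is at West with total 2475 blocks.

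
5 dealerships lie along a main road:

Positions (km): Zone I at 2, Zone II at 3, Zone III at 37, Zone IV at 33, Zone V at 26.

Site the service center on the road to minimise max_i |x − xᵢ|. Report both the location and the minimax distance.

location 19.5, max distance 17.5

The 1-center on a line is the midpoint of the two extreme points: leftmost at 2, rightmost at 37.
Optimal location = (2 + 37)/2 = 19.5; maximum distance = (37 − 2)/2 = 17.5.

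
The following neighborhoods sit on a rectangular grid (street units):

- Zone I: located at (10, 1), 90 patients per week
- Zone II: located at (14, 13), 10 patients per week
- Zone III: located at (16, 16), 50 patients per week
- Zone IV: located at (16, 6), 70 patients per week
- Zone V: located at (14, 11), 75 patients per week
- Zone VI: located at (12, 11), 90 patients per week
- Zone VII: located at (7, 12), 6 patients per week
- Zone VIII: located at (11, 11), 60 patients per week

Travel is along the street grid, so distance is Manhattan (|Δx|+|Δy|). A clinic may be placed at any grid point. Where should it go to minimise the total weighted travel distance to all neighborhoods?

Manhattan distance separates: Σwᵢ(|x−xᵢ|+|y−yᵢ|) = Σwᵢ|x−xᵢ| + Σwᵢ|y−yᵢ|, so x and y are optimised independently as 1-D weighted medians.
Total weight W = 451; half = 225.5.
x-coordinate, sorted with cumulative weight:
  x=7 (Zone VII, w=6) cum 6
  x=10 (Zone I, w=90) cum 96
  x=11 (Zone VIII, w=60) cum 156
  x=12 (Zone VI, w=90) cum 246  ← median
  x=14 (Zone II, w=10) cum 256
  x=14 (Zone V, w=75) cum 331
  x=16 (Zone III, w=50) cum 381
  x=16 (Zone IV, w=70) cum 451
⇒ x* = 12
y-coordinate, sorted with cumulative weight:
  y=1 (Zone I, w=90) cum 90
  y=6 (Zone IV, w=70) cum 160
  y=11 (Zone V, w=75) cum 235  ← median
  y=11 (Zone VI, w=90) cum 325
  y=11 (Zone VIII, w=60) cum 385
  y=12 (Zone VII, w=6) cum 391
  y=13 (Zone II, w=10) cum 401
  y=16 (Zone III, w=50) cum 451
⇒ y* = 11

(12, 11)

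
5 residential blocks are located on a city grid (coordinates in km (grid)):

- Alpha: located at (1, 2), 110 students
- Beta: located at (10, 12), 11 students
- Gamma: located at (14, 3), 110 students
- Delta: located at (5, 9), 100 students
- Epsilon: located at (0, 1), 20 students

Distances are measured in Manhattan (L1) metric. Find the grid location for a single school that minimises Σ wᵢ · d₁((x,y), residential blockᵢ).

Manhattan distance separates: Σwᵢ(|x−xᵢ|+|y−yᵢ|) = Σwᵢ|x−xᵢ| + Σwᵢ|y−yᵢ|, so x and y are optimised independently as 1-D weighted medians.
Total weight W = 351; half = 175.5.
x-coordinate, sorted with cumulative weight:
  x=0 (Epsilon, w=20) cum 20
  x=1 (Alpha, w=110) cum 130
  x=5 (Delta, w=100) cum 230  ← median
  x=10 (Beta, w=11) cum 241
  x=14 (Gamma, w=110) cum 351
⇒ x* = 5
y-coordinate, sorted with cumulative weight:
  y=1 (Epsilon, w=20) cum 20
  y=2 (Alpha, w=110) cum 130
  y=3 (Gamma, w=110) cum 240  ← median
  y=9 (Delta, w=100) cum 340
  y=12 (Beta, w=11) cum 351
⇒ y* = 3

(5, 3)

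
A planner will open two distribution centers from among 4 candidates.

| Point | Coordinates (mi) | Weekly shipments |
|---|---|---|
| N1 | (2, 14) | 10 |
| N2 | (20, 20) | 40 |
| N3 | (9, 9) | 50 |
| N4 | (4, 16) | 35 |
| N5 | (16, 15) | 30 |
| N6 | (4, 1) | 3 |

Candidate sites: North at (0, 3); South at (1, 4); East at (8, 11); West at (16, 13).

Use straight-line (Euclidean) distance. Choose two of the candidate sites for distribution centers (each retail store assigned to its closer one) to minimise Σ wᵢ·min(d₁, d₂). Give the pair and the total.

Evaluate every pair (each demand assigned to the nearer of the two):
  {East, West}: total = 817.8
  {South, East}: total = 1284.1
  {North, East}: total = 1284.7
  {South, West}: total = 1331.8
  {North, West}: total = 1343.7
  {North, South}: total = 2569.5
Best pair: {East, West} with total 817.8.

{East, West}, total 817.8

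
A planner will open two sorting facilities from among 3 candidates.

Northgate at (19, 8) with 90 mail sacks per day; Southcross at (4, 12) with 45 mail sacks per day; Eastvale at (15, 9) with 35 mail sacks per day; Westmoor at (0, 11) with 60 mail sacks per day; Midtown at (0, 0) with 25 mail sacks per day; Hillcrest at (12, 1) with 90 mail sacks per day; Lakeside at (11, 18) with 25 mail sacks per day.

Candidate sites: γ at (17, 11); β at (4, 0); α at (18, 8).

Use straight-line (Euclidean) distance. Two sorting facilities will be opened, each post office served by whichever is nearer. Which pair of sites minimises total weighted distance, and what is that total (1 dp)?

{β, α}, total 2573.7

Evaluate every pair (each demand assigned to the nearer of the two):
  {β, α}: total = 2573.7
  {γ, β}: total = 2721.9
  {γ, α}: total = 3348.4
Best pair: {β, α} with total 2573.7.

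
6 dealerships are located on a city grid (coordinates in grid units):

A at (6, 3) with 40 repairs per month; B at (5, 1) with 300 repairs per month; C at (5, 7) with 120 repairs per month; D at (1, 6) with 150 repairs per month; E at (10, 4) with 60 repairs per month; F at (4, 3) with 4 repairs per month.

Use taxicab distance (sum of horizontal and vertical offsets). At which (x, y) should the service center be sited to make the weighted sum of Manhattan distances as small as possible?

Manhattan distance separates: Σwᵢ(|x−xᵢ|+|y−yᵢ|) = Σwᵢ|x−xᵢ| + Σwᵢ|y−yᵢ|, so x and y are optimised independently as 1-D weighted medians.
Total weight W = 674; half = 337.
x-coordinate, sorted with cumulative weight:
  x=1 (D, w=150) cum 150
  x=4 (F, w=4) cum 154
  x=5 (B, w=300) cum 454  ← median
  x=5 (C, w=120) cum 574
  x=6 (A, w=40) cum 614
  x=10 (E, w=60) cum 674
⇒ x* = 5
y-coordinate, sorted with cumulative weight:
  y=1 (B, w=300) cum 300
  y=3 (A, w=40) cum 340  ← median
  y=3 (F, w=4) cum 344
  y=4 (E, w=60) cum 404
  y=6 (D, w=150) cum 554
  y=7 (C, w=120) cum 674
⇒ y* = 3

(5, 3)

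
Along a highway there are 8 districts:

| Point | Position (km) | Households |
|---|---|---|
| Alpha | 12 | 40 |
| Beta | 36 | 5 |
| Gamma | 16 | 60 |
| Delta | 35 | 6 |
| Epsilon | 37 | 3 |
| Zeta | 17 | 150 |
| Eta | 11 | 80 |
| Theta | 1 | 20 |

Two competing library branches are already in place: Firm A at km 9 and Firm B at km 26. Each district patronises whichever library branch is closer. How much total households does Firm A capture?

350

The indifferent point is the midpoint (9+26)/2 = 17.5; districts left of it (closer to Firm A at 9) go to Firm A, those right go to Firm B.
  Theta at 1 (w=20) → Firm A
  Eta at 11 (w=80) → Firm A
  Alpha at 12 (w=40) → Firm A
  Gamma at 16 (w=60) → Firm A
  Zeta at 17 (w=150) → Firm A
  Delta at 35 (w=6) → Firm B
  Beta at 36 (w=5) → Firm B
  Epsilon at 37 (w=3) → Firm B
Firm A captures 350; Firm B captures 14.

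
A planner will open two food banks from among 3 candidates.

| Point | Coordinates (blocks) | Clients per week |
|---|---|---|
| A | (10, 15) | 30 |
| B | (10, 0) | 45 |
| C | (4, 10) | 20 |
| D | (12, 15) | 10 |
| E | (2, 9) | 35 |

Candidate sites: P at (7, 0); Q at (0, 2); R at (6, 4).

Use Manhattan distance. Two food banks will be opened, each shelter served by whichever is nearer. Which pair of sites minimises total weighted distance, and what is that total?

Evaluate every pair (each demand assigned to the nearer of the two):
  {P, R}: total = 1230
  {P, Q}: total = 1430
  {Q, R}: total = 1455
Best pair: {P, R} with total 1230.

{P, R}, total 1230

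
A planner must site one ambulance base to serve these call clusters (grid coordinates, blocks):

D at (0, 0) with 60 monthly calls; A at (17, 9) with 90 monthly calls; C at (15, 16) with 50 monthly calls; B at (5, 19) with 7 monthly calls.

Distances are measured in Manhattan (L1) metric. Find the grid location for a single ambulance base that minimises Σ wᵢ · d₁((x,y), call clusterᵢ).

(15, 9)

Manhattan distance separates: Σwᵢ(|x−xᵢ|+|y−yᵢ|) = Σwᵢ|x−xᵢ| + Σwᵢ|y−yᵢ|, so x and y are optimised independently as 1-D weighted medians.
Total weight W = 207; half = 103.5.
x-coordinate, sorted with cumulative weight:
  x=0 (D, w=60) cum 60
  x=5 (B, w=7) cum 67
  x=15 (C, w=50) cum 117  ← median
  x=17 (A, w=90) cum 207
⇒ x* = 15
y-coordinate, sorted with cumulative weight:
  y=0 (D, w=60) cum 60
  y=9 (A, w=90) cum 150  ← median
  y=16 (C, w=50) cum 200
  y=19 (B, w=7) cum 207
⇒ y* = 9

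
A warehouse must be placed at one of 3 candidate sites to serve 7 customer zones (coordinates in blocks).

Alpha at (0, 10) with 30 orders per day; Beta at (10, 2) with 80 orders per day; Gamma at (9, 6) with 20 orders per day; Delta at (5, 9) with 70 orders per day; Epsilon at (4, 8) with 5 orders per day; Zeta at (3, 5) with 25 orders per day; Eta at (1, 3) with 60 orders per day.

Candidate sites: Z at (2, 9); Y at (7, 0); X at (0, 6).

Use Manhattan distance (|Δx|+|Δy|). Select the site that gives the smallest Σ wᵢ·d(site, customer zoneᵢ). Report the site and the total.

Total weighted distance at each candidate:
  Z (2, 9): total = 2260
  Y (7, 0): total = 2660
  X (0, 6): total = 2350
Minimum is at Z with total 2260 blocks.

Z, total 2260 blocks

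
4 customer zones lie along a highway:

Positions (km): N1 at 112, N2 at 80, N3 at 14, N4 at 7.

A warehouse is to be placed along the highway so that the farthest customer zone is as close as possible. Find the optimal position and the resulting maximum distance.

The 1-center on a line is the midpoint of the two extreme points: leftmost at 7, rightmost at 112.
Optimal location = (7 + 112)/2 = 59.5; maximum distance = (112 − 7)/2 = 52.5.

location 59.5, max distance 52.5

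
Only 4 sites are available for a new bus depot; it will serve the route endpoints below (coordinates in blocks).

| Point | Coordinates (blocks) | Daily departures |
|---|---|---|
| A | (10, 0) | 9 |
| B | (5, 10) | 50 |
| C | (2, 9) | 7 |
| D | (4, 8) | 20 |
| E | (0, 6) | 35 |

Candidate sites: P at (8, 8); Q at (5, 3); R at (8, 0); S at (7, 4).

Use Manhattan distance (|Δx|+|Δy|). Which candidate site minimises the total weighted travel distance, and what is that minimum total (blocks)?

P, total 819 blocks

Total weighted distance at each candidate:
  P (8, 8): total = 819
  Q (5, 3): total = 885
  R (8, 0): total = 1503
  S (7, 4): total = 988
Minimum is at P with total 819 blocks.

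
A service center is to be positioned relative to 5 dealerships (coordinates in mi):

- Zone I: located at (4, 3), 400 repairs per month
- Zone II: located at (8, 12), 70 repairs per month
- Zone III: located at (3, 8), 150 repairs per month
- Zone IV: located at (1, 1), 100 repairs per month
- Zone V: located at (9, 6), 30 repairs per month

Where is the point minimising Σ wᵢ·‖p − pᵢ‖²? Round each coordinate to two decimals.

(3.97, 4.69)

The minimiser of Σwᵢ‖p−pᵢ‖² is the weighted centroid p* = (Σwᵢpᵢ)/(Σwᵢ).
Σwᵢ = 750.
Σwᵢxᵢ = 400·4 + 70·8 + 150·3 + 100·1 + 30·9 = 2980.
Σwᵢyᵢ = 400·3 + 70·12 + 150·8 + 100·1 + 30·6 = 3520.
x* = 2980/750 = 3.97, y* = 3520/750 = 4.69.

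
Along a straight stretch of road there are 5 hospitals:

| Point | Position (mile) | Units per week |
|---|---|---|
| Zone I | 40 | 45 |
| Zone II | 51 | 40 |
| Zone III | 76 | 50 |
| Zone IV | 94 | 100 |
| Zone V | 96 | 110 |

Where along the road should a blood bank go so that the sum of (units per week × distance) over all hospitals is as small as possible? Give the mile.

x = 94

For a sum of weighted absolute distances on a line, the optimum is the weighted median (not the mean). Total weight W = 345; half-weight = 172.5.
Sort by position and accumulate weight:
  mile 40 (Zone I, w=45) → cum 45
  mile 51 (Zone II, w=40) → cum 85
  mile 76 (Zone III, w=50) → cum 135
  mile 94 (Zone IV, w=100) → cum 235  ≥ 172.5 → median here
  mile 96 (Zone V, w=110) → cum 345
Optimal location: mile 94.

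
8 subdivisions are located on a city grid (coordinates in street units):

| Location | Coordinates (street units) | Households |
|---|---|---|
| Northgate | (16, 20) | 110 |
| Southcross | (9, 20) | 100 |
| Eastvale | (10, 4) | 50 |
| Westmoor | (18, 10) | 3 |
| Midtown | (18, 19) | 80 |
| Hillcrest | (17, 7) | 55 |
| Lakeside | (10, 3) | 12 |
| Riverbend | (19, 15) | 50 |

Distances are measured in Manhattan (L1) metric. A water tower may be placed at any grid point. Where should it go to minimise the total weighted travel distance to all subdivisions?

Manhattan distance separates: Σwᵢ(|x−xᵢ|+|y−yᵢ|) = Σwᵢ|x−xᵢ| + Σwᵢ|y−yᵢ|, so x and y are optimised independently as 1-D weighted medians.
Total weight W = 460; half = 230.
x-coordinate, sorted with cumulative weight:
  x=9 (Southcross, w=100) cum 100
  x=10 (Eastvale, w=50) cum 150
  x=10 (Lakeside, w=12) cum 162
  x=16 (Northgate, w=110) cum 272  ← median
  x=17 (Hillcrest, w=55) cum 327
  x=18 (Westmoor, w=3) cum 330
  x=18 (Midtown, w=80) cum 410
  x=19 (Riverbend, w=50) cum 460
⇒ x* = 16
y-coordinate, sorted with cumulative weight:
  y=3 (Lakeside, w=12) cum 12
  y=4 (Eastvale, w=50) cum 62
  y=7 (Hillcrest, w=55) cum 117
  y=10 (Westmoor, w=3) cum 120
  y=15 (Riverbend, w=50) cum 170
  y=19 (Midtown, w=80) cum 250  ← median
  y=20 (Northgate, w=110) cum 360
  y=20 (Southcross, w=100) cum 460
⇒ y* = 19

(16, 19)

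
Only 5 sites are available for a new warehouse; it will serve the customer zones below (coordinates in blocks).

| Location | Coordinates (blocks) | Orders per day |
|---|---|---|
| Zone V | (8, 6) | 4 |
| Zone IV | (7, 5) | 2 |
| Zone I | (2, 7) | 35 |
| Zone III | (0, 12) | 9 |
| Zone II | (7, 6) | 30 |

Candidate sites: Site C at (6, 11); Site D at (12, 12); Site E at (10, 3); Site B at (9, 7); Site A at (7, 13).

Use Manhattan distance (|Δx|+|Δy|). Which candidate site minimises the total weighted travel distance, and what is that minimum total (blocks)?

Site B, total 477 blocks

Total weighted distance at each candidate:
  Site C (6, 11): total = 565
  Site D (12, 12): total = 1027
  Site E (10, 3): total = 801
  Site B (9, 7): total = 477
  Site A (7, 13): total = 715
Minimum is at Site B with total 477 blocks.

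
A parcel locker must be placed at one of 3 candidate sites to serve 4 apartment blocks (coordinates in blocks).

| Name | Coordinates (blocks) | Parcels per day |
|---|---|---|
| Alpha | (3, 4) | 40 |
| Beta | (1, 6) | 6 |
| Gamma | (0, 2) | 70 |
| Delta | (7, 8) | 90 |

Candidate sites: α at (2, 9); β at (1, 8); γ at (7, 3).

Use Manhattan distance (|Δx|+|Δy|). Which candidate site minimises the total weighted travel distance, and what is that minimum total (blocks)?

Total weighted distance at each candidate:
  α (2, 9): total = 1434
  β (1, 8): total = 1282
  γ (7, 3): total = 1264
Minimum is at γ with total 1264 blocks.

γ, total 1264 blocks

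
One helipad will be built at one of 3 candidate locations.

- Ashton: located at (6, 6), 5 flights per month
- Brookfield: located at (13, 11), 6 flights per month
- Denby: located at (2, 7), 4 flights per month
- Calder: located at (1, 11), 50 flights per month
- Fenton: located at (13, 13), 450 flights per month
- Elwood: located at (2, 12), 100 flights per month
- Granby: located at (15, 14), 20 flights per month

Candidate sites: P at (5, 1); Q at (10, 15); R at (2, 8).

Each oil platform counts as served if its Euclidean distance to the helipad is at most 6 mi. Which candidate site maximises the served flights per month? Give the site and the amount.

Coverage radius r = 6 mi; a point is covered iff (Δx)²+(Δy)² ≤ 6² = 36.
  P (5, 1): covers {Ashton} → 5
  Q (10, 15): covers {Brookfield, Fenton, Granby} → 476
  R (2, 8): covers {Ashton, Denby, Calder, Elwood} → 159
Maximum coverage at Q: 476 flights per month.

Q, covering 476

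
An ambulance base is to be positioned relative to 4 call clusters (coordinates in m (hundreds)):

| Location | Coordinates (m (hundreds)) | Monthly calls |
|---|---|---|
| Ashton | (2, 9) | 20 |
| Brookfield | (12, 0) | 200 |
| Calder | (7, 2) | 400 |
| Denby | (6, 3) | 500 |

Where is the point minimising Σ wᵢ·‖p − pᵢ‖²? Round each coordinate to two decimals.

The minimiser of Σwᵢ‖p−pᵢ‖² is the weighted centroid p* = (Σwᵢpᵢ)/(Σwᵢ).
Σwᵢ = 1120.
Σwᵢxᵢ = 20·2 + 200·12 + 400·7 + 500·6 = 8240.
Σwᵢyᵢ = 20·9 + 200·0 + 400·2 + 500·3 = 2480.
x* = 8240/1120 = 7.36, y* = 2480/1120 = 2.21.

(7.36, 2.21)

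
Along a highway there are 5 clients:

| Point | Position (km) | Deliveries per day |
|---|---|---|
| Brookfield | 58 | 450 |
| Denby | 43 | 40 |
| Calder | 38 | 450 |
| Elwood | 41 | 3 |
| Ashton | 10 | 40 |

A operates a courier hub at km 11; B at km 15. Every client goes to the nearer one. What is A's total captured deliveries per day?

The indifferent point is the midpoint (11+15)/2 = 13; clients left of it (closer to A at 11) go to A, those right go to B.
  Ashton at 10 (w=40) → A
  Calder at 38 (w=450) → B
  Elwood at 41 (w=3) → B
  Denby at 43 (w=40) → B
  Brookfield at 58 (w=450) → B
A captures 40; B captures 943.

40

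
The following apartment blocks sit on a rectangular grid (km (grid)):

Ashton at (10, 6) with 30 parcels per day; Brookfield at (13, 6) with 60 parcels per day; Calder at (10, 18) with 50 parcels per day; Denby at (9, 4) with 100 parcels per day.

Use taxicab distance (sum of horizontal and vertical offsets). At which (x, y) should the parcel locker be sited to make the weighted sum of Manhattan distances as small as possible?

Manhattan distance separates: Σwᵢ(|x−xᵢ|+|y−yᵢ|) = Σwᵢ|x−xᵢ| + Σwᵢ|y−yᵢ|, so x and y are optimised independently as 1-D weighted medians.
Total weight W = 240; half = 120.
x-coordinate, sorted with cumulative weight:
  x=9 (Denby, w=100) cum 100
  x=10 (Ashton, w=30) cum 130  ← median
  x=10 (Calder, w=50) cum 180
  x=13 (Brookfield, w=60) cum 240
⇒ x* = 10
y-coordinate, sorted with cumulative weight:
  y=4 (Denby, w=100) cum 100
  y=6 (Ashton, w=30) cum 130  ← median
  y=6 (Brookfield, w=60) cum 190
  y=18 (Calder, w=50) cum 240
⇒ y* = 6

(10, 6)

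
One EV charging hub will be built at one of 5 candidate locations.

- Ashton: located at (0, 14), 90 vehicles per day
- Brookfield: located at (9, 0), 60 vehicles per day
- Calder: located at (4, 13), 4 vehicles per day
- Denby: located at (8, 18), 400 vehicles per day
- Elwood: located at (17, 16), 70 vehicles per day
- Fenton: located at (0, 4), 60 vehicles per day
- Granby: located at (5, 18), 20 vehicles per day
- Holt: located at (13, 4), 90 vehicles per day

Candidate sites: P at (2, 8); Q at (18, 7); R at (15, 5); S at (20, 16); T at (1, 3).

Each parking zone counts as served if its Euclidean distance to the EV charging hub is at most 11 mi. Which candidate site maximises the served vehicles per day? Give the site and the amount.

P, covering 234

Coverage radius r = 11 mi; a point is covered iff (Δx)²+(Δy)² ≤ 11² = 121.
  P (2, 8): covers {Ashton, Brookfield, Calder, Fenton, Granby} → 234
  Q (18, 7): covers {Elwood, Holt} → 160
  R (15, 5): covers {Brookfield, Holt} → 150
  S (20, 16): covers {Elwood} → 70
  T (1, 3): covers {Brookfield, Calder, Fenton} → 124
Maximum coverage at P: 234 vehicles per day.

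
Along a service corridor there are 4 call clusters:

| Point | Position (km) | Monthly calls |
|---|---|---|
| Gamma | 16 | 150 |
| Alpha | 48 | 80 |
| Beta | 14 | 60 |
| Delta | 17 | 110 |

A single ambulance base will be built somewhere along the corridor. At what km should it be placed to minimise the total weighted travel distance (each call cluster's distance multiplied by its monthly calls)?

For a sum of weighted absolute distances on a line, the optimum is the weighted median (not the mean). Total weight W = 400; half-weight = 200.
Sort by position and accumulate weight:
  km 14 (Beta, w=60) → cum 60
  km 16 (Gamma, w=150) → cum 210  ≥ 200 → median here
  km 17 (Delta, w=110) → cum 320
  km 48 (Alpha, w=80) → cum 400
Optimal location: km 16.

x = 16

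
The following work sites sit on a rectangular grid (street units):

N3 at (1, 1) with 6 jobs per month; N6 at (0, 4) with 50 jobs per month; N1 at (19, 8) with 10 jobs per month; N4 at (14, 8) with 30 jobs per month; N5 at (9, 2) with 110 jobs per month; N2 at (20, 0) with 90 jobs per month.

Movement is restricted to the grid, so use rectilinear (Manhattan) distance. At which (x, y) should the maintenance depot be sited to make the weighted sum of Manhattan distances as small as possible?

(9, 2)

Manhattan distance separates: Σwᵢ(|x−xᵢ|+|y−yᵢ|) = Σwᵢ|x−xᵢ| + Σwᵢ|y−yᵢ|, so x and y are optimised independently as 1-D weighted medians.
Total weight W = 296; half = 148.
x-coordinate, sorted with cumulative weight:
  x=0 (N6, w=50) cum 50
  x=1 (N3, w=6) cum 56
  x=9 (N5, w=110) cum 166  ← median
  x=14 (N4, w=30) cum 196
  x=19 (N1, w=10) cum 206
  x=20 (N2, w=90) cum 296
⇒ x* = 9
y-coordinate, sorted with cumulative weight:
  y=0 (N2, w=90) cum 90
  y=1 (N3, w=6) cum 96
  y=2 (N5, w=110) cum 206  ← median
  y=4 (N6, w=50) cum 256
  y=8 (N1, w=10) cum 266
  y=8 (N4, w=30) cum 296
⇒ y* = 2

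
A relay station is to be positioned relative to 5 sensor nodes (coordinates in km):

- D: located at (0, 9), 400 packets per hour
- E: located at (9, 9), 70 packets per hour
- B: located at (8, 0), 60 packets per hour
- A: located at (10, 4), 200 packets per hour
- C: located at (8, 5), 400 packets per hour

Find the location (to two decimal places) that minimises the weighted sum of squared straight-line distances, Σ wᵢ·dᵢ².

(5.58, 6.22)

The minimiser of Σwᵢ‖p−pᵢ‖² is the weighted centroid p* = (Σwᵢpᵢ)/(Σwᵢ).
Σwᵢ = 1130.
Σwᵢxᵢ = 400·0 + 70·9 + 60·8 + 200·10 + 400·8 = 6310.
Σwᵢyᵢ = 400·9 + 70·9 + 60·0 + 200·4 + 400·5 = 7030.
x* = 6310/1130 = 5.58, y* = 7030/1130 = 6.22.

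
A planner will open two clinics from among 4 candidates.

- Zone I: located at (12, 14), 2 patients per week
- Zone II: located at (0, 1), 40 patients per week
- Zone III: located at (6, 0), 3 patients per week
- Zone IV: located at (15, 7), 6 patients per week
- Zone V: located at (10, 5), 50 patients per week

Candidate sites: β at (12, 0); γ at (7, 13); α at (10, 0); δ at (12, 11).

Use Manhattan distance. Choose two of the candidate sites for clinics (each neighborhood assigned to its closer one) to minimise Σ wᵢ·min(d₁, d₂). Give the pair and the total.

{α, δ}, total 750

Evaluate every pair (each demand assigned to the nearer of the two):
  {α, δ}: total = 750
  {γ, α}: total = 786
  {β, α}: total = 790
  {β, δ}: total = 936
  {β, γ}: total = 960
  {γ, δ}: total = 1250
Best pair: {α, δ} with total 750.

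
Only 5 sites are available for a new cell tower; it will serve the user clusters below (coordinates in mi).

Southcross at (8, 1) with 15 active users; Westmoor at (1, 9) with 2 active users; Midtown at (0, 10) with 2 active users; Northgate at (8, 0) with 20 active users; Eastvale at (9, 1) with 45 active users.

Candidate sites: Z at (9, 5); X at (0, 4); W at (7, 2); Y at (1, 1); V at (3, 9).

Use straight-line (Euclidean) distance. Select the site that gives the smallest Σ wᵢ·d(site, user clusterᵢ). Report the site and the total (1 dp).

W, total 206.3 mi

Total weighted distance at each candidate:
  Z (9, 5): total = 382.3
  X (0, 4): total = 756.2
  W (7, 2): total = 206.3
  Y (1, 1): total = 640.5
  V (3, 9): total = 807.7
Minimum is at W with total 206.3 mi.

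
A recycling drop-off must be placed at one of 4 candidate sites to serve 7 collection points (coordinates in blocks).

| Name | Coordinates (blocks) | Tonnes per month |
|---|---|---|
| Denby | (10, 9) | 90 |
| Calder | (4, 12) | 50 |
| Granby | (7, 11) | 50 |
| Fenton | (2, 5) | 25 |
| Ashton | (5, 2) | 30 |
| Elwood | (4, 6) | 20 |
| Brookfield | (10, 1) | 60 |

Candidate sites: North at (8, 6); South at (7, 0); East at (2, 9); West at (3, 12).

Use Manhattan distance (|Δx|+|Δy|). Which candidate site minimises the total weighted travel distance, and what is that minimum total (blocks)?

Total weighted distance at each candidate:
  North (8, 6): total = 2135
  South (7, 0): total = 3170
  East (2, 9): total = 2780
  West (3, 12): total = 2980
Minimum is at North with total 2135 blocks.

North, total 2135 blocks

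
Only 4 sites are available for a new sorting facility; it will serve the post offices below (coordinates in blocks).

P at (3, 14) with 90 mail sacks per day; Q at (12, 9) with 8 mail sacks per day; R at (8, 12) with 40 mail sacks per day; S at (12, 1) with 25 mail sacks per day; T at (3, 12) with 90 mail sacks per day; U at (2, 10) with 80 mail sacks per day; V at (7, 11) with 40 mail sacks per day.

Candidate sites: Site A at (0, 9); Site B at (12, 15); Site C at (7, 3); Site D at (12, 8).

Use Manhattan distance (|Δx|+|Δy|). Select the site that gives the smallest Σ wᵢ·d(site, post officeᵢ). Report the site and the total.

Total weighted distance at each candidate:
  Site A (0, 9): total = 2896
  Site B (12, 15): total = 4218
  Site C (7, 3): total = 4463
  Site D (12, 8): total = 4303
Minimum is at Site A with total 2896 blocks.

Site A, total 2896 blocks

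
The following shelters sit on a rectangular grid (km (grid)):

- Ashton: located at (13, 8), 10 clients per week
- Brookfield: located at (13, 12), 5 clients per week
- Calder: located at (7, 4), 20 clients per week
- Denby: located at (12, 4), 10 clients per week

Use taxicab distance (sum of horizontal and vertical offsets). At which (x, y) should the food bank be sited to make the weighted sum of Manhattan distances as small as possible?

Manhattan distance separates: Σwᵢ(|x−xᵢ|+|y−yᵢ|) = Σwᵢ|x−xᵢ| + Σwᵢ|y−yᵢ|, so x and y are optimised independently as 1-D weighted medians.
Total weight W = 45; half = 22.5.
x-coordinate, sorted with cumulative weight:
  x=7 (Calder, w=20) cum 20
  x=12 (Denby, w=10) cum 30  ← median
  x=13 (Ashton, w=10) cum 40
  x=13 (Brookfield, w=5) cum 45
⇒ x* = 12
y-coordinate, sorted with cumulative weight:
  y=4 (Calder, w=20) cum 20
  y=4 (Denby, w=10) cum 30  ← median
  y=8 (Ashton, w=10) cum 40
  y=12 (Brookfield, w=5) cum 45
⇒ y* = 4

(12, 4)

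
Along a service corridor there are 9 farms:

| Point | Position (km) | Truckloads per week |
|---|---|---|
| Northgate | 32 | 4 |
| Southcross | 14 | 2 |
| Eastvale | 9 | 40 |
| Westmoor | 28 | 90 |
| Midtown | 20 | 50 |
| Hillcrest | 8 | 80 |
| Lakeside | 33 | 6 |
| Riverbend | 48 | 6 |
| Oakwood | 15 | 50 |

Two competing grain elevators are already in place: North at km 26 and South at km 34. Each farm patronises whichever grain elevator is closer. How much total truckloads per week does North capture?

312

The indifferent point is the midpoint (26+34)/2 = 30; farms left of it (closer to North at 26) go to North, those right go to South.
  Hillcrest at 8 (w=80) → North
  Eastvale at 9 (w=40) → North
  Southcross at 14 (w=2) → North
  Oakwood at 15 (w=50) → North
  Midtown at 20 (w=50) → North
  Westmoor at 28 (w=90) → North
  Northgate at 32 (w=4) → South
  Lakeside at 33 (w=6) → South
  Riverbend at 48 (w=6) → South
North captures 312; South captures 16.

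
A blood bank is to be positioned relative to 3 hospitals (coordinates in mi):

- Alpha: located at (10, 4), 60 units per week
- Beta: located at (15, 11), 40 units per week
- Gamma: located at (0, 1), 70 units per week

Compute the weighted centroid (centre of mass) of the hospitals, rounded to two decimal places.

The minimiser of Σwᵢ‖p−pᵢ‖² is the weighted centroid p* = (Σwᵢpᵢ)/(Σwᵢ).
Σwᵢ = 170.
Σwᵢxᵢ = 60·10 + 40·15 + 70·0 = 1200.
Σwᵢyᵢ = 60·4 + 40·11 + 70·1 = 750.
x* = 1200/170 = 7.06, y* = 750/170 = 4.41.

(7.06, 4.41)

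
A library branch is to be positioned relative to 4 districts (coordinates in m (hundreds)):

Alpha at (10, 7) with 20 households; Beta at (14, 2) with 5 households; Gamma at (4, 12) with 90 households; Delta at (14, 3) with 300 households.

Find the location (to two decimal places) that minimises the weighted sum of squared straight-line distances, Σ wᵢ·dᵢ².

The minimiser of Σwᵢ‖p−pᵢ‖² is the weighted centroid p* = (Σwᵢpᵢ)/(Σwᵢ).
Σwᵢ = 415.
Σwᵢxᵢ = 20·10 + 5·14 + 90·4 + 300·14 = 4830.
Σwᵢyᵢ = 20·7 + 5·2 + 90·12 + 300·3 = 2130.
x* = 4830/415 = 11.64, y* = 2130/415 = 5.13.

(11.64, 5.13)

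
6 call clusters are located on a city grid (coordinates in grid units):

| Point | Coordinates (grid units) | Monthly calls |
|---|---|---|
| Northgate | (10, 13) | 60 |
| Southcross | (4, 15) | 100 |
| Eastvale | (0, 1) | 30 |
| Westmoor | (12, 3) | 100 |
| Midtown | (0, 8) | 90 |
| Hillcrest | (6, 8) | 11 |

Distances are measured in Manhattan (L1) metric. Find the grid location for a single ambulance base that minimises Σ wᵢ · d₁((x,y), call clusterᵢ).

Manhattan distance separates: Σwᵢ(|x−xᵢ|+|y−yᵢ|) = Σwᵢ|x−xᵢ| + Σwᵢ|y−yᵢ|, so x and y are optimised independently as 1-D weighted medians.
Total weight W = 391; half = 195.5.
x-coordinate, sorted with cumulative weight:
  x=0 (Eastvale, w=30) cum 30
  x=0 (Midtown, w=90) cum 120
  x=4 (Southcross, w=100) cum 220  ← median
  x=6 (Hillcrest, w=11) cum 231
  x=10 (Northgate, w=60) cum 291
  x=12 (Westmoor, w=100) cum 391
⇒ x* = 4
y-coordinate, sorted with cumulative weight:
  y=1 (Eastvale, w=30) cum 30
  y=3 (Westmoor, w=100) cum 130
  y=8 (Midtown, w=90) cum 220  ← median
  y=8 (Hillcrest, w=11) cum 231
  y=13 (Northgate, w=60) cum 291
  y=15 (Southcross, w=100) cum 391
⇒ y* = 8

(4, 8)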